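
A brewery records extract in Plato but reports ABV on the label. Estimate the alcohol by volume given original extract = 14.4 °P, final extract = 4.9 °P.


SG = 259/(259 − P);  ABV = (OG − FG)·131.25
OG = 259/(259 − 14.4) = 1.0589
FG = 259/(259 − 4.9) = 1.0193
ABV = (1.0589 − 1.0193)·131.25

5.1959 % ABV


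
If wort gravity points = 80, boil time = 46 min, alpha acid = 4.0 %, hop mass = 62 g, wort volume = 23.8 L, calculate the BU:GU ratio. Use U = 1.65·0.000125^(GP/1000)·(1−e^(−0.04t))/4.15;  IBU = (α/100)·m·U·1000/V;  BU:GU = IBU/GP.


U = 1.65·0.000125^(80/1000)·(1−e^(−0.04·46))/4.15 = 0.1630
IBU = (4.0/100)·62·0.1630·1000/23.8 = 16.9806
BU:GU = 16.9806/80

0.2123


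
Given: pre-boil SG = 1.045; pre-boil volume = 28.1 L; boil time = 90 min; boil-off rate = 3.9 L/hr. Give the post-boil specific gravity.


V_post = V_pre − rate·(t/60);  SG_post = 1 + (SG_pre−1)·V_pre/V_post
V_post = 28.1 − 3.9·(90/60) = 22.2500
SG_post = 1 + (1.045 − 1)·28.1/22.2500

1.0568


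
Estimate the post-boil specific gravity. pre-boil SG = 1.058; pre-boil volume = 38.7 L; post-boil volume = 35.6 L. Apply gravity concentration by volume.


SG_post = 1 + (SG_pre − 1)·V_pre/V_post
pts_pre = (1.058 − 1)·1000 = 58.0000
pts_post = 58.0000·38.7/35.6 = 63.0506
SG_post = 1 + 63.0506/1000

1.0631


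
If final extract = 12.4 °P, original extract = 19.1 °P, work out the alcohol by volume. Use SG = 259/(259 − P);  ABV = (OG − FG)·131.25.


OG = 259/(259 − 19.1) = 1.0796
FG = 259/(259 − 12.4) = 1.0503
ABV = (1.0796 − 1.0503)·131.25

3.8499 % ABV


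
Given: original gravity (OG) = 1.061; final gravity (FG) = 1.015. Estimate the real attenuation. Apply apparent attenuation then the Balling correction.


AA = (OG−FG)/(OG−1)·100;  RA = AA·0.8192
AA = (1.061 − 1.015)/(1.061 − 1)·100 = 75.4098
RA = 75.4098·0.8192

61.7757 %


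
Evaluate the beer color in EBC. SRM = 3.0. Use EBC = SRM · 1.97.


EBC = 3.0 · 1.97

5.9100 EBC


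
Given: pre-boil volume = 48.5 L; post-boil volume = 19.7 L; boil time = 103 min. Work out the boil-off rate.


rate = (V_pre − V_post) / (t_min/60)
rate = (48.5 − 19.7) / (103/60)

16.7767 L/hr


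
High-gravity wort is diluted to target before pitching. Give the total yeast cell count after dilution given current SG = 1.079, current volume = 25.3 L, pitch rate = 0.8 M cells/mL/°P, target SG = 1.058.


V_w = V·((SG_c−1)/(SG_t−1)−1);  °P = 259 − 259/SG_t;  cells = rate·(V+V_w)·°P
V_w = 25.3·((1.079−1)/(1.058−1)−1) = 9.1603
V_final = 25.3 + 9.1603 = 34.4603
°P = 259 − 259/1.058 = 14.1985
cells = 0.8·34.4603·14.1985

391.4278 billion cells


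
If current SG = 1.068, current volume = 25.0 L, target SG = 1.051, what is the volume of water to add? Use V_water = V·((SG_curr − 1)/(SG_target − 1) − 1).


V_water = 25.0·((1.068 − 1)/(1.051 − 1) − 1)

8.3333 L


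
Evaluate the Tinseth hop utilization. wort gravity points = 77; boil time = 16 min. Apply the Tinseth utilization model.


U = 1.65·0.000125^(GP/1000) · (1 − e^(−0.04·t))/4.15
bigness = 1.65·0.000125^(77/1000) = 0.8259
boil_factor = (1 − e^(−0.04·16))/4.15 = 0.1139
U = 0.8259 · 0.1139

0.0941


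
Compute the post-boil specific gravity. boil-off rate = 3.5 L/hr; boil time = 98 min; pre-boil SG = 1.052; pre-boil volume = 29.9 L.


V_post = V_pre − rate·(t/60);  SG_post = 1 + (SG_pre−1)·V_pre/V_post
V_post = 29.9 − 3.5·(98/60) = 24.1833
SG_post = 1 + (1.052 − 1)·29.9/24.1833

1.0643


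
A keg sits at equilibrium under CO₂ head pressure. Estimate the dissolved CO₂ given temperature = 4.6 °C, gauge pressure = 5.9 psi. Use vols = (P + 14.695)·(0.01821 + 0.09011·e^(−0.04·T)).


vols = (5.9 + 14.695)·(0.01821 + 0.09011·e^(−0.04·4.6))

1.9190 volumes


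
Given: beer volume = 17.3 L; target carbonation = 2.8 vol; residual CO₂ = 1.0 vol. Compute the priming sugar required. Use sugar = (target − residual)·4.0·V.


sugar = (2.8 − 1.0)·4.0·17.3

124.5600 g


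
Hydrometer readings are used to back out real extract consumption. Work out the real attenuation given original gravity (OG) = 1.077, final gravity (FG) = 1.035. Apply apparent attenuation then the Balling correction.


AA = (OG−FG)/(OG−1)·100;  RA = AA·0.8192
AA = (1.077 − 1.035)/(1.077 − 1)·100 = 54.5455
RA = 54.5455·0.8192

44.6836 %


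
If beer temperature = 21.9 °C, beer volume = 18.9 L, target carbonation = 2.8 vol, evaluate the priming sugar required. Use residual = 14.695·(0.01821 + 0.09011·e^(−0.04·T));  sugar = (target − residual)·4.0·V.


residual = 14.695·(0.01821 + 0.09011·e^(−0.04·21.9)) = 0.8190
sugar = (2.8 − 0.8190)·4.0·18.9

149.7607 g


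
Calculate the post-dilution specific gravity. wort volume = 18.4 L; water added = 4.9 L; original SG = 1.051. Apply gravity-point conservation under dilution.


SG_new = 1 + (SG_old − 1)·V_old/(V_old + V_water)
pts = (1.051 − 1)·1000·18.4/(18.4 + 4.9) = 40.2747
SG_new = 1 + 40.2747/1000

1.0403


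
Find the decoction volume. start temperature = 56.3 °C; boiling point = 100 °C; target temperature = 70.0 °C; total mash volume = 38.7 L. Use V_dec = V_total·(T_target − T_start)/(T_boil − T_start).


V_dec = 38.7·(70.0 − 56.3)/(100 − 56.3)

12.1325 L


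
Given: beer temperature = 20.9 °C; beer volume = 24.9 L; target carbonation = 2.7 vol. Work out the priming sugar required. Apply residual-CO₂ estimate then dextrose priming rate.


residual = 14.695·(0.01821 + 0.09011·e^(−0.04·T));  sugar = (target − residual)·4.0·V
residual = 14.695·(0.01821 + 0.09011·e^(−0.04·20.9)) = 0.8415
sugar = (2.7 − 0.8415)·4.0·24.9

185.1022 g


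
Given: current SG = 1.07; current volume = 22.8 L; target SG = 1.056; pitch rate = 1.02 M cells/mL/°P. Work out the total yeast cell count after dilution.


V_w = V·((SG_c−1)/(SG_t−1)−1);  °P = 259 − 259/SG_t;  cells = rate·(V+V_w)·°P
V_w = 22.8·((1.07−1)/(1.056−1)−1) = 5.7000
V_final = 22.8 + 5.7000 = 28.5000
°P = 259 − 259/1.056 = 13.7348
cells = 1.02·28.5000·13.7348

399.2720 billion cells


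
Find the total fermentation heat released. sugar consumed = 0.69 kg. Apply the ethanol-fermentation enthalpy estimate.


Q = m_sugar · 590 kJ/kg
Q = 0.69 · 590

407.1000 kJ


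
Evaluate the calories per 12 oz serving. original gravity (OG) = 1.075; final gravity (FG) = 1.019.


ABW = (OG−FG)·131.25·0.79/FG;  °P = 259 − 259/SG (for OG→OE and FG→AE);  RE = 0.1808·OE + 0.8192·AE;  Cal = (6.9·ABW + 4·(RE−0.1))·FG·3.55
ABW = (1.075 − 1.019)·131.25·0.79/1.019 = 5.6982
OE = 259 − 259/1.075 = 18.0698 °P
AE = 259 − 259/1.019 = 4.8292 °P
RE = 0.1808·18.0698 + 0.8192·4.8292 = 7.2231 °P
Cal = (6.9·5.6982 + 4·(7.2231−0.1))·1.019·3.55

245.3005 kcal


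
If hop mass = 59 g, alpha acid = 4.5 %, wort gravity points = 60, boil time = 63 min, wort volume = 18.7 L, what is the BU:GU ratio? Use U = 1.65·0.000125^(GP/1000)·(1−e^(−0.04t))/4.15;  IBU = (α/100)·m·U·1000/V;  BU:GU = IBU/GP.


U = 1.65·0.000125^(60/1000)·(1−e^(−0.04·63))/4.15 = 0.2132
IBU = (4.5/100)·59·0.2132·1000/18.7 = 30.2722
BU:GU = 30.2722/60

0.5045


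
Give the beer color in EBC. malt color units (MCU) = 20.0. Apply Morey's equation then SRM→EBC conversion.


SRM = 1.4922·MCU^0.6859;  EBC = SRM·1.97
SRM = 1.4922·20.0^0.6859 = 11.6467
EBC = 11.6467·1.97

22.9440 EBC


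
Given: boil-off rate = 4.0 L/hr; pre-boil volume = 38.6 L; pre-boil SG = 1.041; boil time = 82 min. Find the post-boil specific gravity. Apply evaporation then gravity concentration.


V_post = V_pre − rate·(t/60);  SG_post = 1 + (SG_pre−1)·V_pre/V_post
V_post = 38.6 − 4.0·(82/60) = 33.1333
SG_post = 1 + (1.041 − 1)·38.6/33.1333

1.0478


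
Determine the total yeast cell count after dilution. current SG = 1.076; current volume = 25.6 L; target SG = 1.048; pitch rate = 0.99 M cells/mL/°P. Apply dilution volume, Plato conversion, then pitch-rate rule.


V_w = V·((SG_c−1)/(SG_t−1)−1);  °P = 259 − 259/SG_t;  cells = rate·(V+V_w)·°P
V_w = 25.6·((1.076−1)/(1.048−1)−1) = 14.9333
V_final = 25.6 + 14.9333 = 40.5333
°P = 259 − 259/1.048 = 11.8626
cells = 0.99·40.5333·11.8626

476.0222 billion cells


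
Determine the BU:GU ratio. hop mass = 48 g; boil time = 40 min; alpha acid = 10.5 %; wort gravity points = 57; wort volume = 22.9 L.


U = 1.65·0.000125^(GP/1000)·(1−e^(−0.04t))/4.15;  IBU = (α/100)·m·U·1000/V;  BU:GU = IBU/GP
U = 1.65·0.000125^(57/1000)·(1−e^(−0.04·40))/4.15 = 0.1901
IBU = (10.5/100)·48·0.1901·1000/22.9 = 41.8421
BU:GU = 41.8421/57

0.7341


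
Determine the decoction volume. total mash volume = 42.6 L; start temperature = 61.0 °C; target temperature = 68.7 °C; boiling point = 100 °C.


V_dec = V_total·(T_target − T_start)/(T_boil − T_start)
V_dec = 42.6·(68.7 − 61.0)/(100 − 61.0)

8.4108 L


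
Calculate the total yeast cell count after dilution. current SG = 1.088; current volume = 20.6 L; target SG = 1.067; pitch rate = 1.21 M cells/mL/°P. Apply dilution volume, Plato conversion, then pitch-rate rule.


V_w = V·((SG_c−1)/(SG_t−1)−1);  °P = 259 − 259/SG_t;  cells = rate·(V+V_w)·°P
V_w = 20.6·((1.088−1)/(1.067−1)−1) = 6.4567
V_final = 20.6 + 6.4567 = 27.0567
°P = 259 − 259/1.067 = 16.2634
cells = 1.21·27.0567·16.2634

532.4399 billion cells


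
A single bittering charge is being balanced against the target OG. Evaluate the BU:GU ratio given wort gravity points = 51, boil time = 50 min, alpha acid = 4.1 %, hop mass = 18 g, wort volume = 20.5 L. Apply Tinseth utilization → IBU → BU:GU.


U = 1.65·0.000125^(GP/1000)·(1−e^(−0.04t))/4.15;  IBU = (α/100)·m·U·1000/V;  BU:GU = IBU/GP
U = 1.65·0.000125^(51/1000)·(1−e^(−0.04·50))/4.15 = 0.2174
IBU = (4.1/100)·18·0.2174·1000/20.5 = 7.8258
BU:GU = 7.8258/51

0.1534


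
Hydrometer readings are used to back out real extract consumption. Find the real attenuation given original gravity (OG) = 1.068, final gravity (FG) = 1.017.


AA = (OG−FG)/(OG−1)·100;  RA = AA·0.8192
AA = (1.068 − 1.017)/(1.068 − 1)·100 = 75.0000
RA = 75.0000·0.8192

61.4400 %


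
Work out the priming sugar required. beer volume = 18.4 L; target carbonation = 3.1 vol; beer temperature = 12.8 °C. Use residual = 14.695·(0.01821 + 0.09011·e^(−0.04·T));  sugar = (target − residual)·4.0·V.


residual = 14.695·(0.01821 + 0.09011·e^(−0.04·12.8)) = 1.0612
sugar = (3.1 − 1.0612)·4.0·18.4

150.0584 g


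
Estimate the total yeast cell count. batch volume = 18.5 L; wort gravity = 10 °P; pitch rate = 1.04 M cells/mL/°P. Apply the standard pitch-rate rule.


cells (billions) = rate · V_L · °P
cells = 1.04 · 18.5 · 10

192.4000 billion cells


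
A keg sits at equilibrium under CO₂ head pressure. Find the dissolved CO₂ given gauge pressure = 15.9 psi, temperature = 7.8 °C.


vols = (P + 14.695)·(0.01821 + 0.09011·e^(−0.04·T))
vols = (15.9 + 14.695)·(0.01821 + 0.09011·e^(−0.04·7.8))

2.5751 volumes


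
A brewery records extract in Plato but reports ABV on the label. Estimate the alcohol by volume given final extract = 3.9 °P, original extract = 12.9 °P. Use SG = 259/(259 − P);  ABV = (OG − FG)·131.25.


OG = 259/(259 − 12.9) = 1.0524
FG = 259/(259 − 3.9) = 1.0153
ABV = (1.0524 − 1.0153)·131.25

4.8733 % ABV


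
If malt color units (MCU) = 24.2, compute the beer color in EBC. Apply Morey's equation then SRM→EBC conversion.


SRM = 1.4922·MCU^0.6859;  EBC = SRM·1.97
SRM = 1.4922·24.2^0.6859 = 13.2735
EBC = 13.2735·1.97

26.1488 EBC


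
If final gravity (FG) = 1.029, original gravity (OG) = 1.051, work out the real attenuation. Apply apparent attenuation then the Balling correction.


AA = (OG−FG)/(OG−1)·100;  RA = AA·0.8192
AA = (1.051 − 1.029)/(1.051 − 1)·100 = 43.1373
RA = 43.1373·0.8192

35.3380 %


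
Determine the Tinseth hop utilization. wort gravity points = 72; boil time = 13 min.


U = 1.65·0.000125^(GP/1000) · (1 − e^(−0.04·t))/4.15
bigness = 1.65·0.000125^(72/1000) = 0.8639
boil_factor = (1 − e^(−0.04·13))/4.15 = 0.0977
U = 0.8639 · 0.0977

0.0844


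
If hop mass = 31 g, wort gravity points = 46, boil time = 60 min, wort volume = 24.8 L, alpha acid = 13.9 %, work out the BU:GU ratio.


U = 1.65·0.000125^(GP/1000)·(1−e^(−0.04t))/4.15;  IBU = (α/100)·m·U·1000/V;  BU:GU = IBU/GP
U = 1.65·0.000125^(46/1000)·(1−e^(−0.04·60))/4.15 = 0.2391
IBU = (13.9/100)·31·0.2391·1000/24.8 = 41.5448
BU:GU = 41.5448/46

0.9031


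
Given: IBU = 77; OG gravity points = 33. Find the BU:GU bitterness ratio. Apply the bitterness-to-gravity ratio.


BU:GU = IBU / OG_points
BU:GU = 77 / 33

2.3333


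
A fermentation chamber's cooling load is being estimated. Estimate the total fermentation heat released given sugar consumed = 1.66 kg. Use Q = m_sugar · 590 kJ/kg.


Q = 1.66 · 590

979.4000 kJ


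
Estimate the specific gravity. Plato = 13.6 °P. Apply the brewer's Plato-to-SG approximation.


SG = 259/(259 − P)
SG = 259/(259 − 13.6)

1.0554


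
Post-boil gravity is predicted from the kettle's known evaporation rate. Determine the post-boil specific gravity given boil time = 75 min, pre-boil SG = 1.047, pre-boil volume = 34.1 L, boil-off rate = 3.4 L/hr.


V_post = V_pre − rate·(t/60);  SG_post = 1 + (SG_pre−1)·V_pre/V_post
V_post = 34.1 − 3.4·(75/60) = 29.8500
SG_post = 1 + (1.047 − 1)·34.1/29.8500

1.0537


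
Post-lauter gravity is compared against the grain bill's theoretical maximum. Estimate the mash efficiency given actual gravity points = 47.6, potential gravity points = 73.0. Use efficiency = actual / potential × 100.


efficiency = 47.6 / 73.0 × 100

65.2055 %


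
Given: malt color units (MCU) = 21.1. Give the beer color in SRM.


SRM = 1.4922 · MCU^0.6859
SRM = 1.4922 · 21.1^0.6859

12.0824 SRM


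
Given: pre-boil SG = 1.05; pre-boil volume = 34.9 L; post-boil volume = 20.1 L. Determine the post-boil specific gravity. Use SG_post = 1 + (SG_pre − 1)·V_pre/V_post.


pts_pre = (1.05 − 1)·1000 = 50.0000
pts_post = 50.0000·34.9/20.1 = 86.8159
SG_post = 1 + 86.8159/1000

1.0868


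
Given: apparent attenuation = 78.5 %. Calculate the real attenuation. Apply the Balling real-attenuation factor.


RA = AA · 0.8192
RA = 78.5 · 0.8192

64.3072 %


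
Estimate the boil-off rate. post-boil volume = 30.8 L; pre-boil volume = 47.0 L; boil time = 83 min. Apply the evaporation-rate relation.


rate = (V_pre − V_post) / (t_min/60)
rate = (47.0 − 30.8) / (83/60)

11.7108 L/hr


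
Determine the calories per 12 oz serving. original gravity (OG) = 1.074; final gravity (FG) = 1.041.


ABW = (OG−FG)·131.25·0.79/FG;  °P = 259 − 259/SG (for OG→OE and FG→AE);  RE = 0.1808·OE + 0.8192·AE;  Cal = (6.9·ABW + 4·(RE−0.1))·FG·3.55
ABW = (1.074 − 1.041)·131.25·0.79/1.041 = 3.2869
OE = 259 − 259/1.074 = 17.8454 °P
AE = 259 − 259/1.041 = 10.2008 °P
RE = 0.1808·17.8454 + 0.8192·10.2008 = 11.5829 °P
Cal = (6.9·3.2869 + 4·(11.5829−0.1))·1.041·3.55

253.5571 kcal


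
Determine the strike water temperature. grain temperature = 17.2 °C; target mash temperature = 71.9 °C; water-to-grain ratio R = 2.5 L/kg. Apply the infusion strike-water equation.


T_strike = (0.41/R)·(T_mash − T_grain) + T_mash
T_strike = (0.41/2.5)·(71.9 − 17.2) + 71.9

80.8708 °C


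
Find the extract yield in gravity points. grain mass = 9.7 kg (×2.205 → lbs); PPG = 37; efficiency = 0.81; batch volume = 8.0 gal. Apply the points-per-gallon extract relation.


points = lbs × PPG × eff / vol
lbs = 9.7 × 2.205 = 21.3885
points = 21.3885 × 37 × 0.81 / 8.0

80.1267 points


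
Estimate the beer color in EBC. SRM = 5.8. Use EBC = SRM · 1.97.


EBC = 5.8 · 1.97

11.4260 EBC


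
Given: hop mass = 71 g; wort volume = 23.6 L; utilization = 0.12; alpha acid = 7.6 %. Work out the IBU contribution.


IBU = (α/100)·mass·U·1000 / V
IBU = (7.6/100)·71·0.12·1000 / 23.6

27.4373 IBU


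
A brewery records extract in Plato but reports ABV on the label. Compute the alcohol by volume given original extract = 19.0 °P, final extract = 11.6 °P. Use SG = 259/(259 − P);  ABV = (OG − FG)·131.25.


OG = 259/(259 − 19.0) = 1.0792
FG = 259/(259 − 11.6) = 1.0469
ABV = (1.0792 − 1.0469)·131.25

4.2366 % ABV


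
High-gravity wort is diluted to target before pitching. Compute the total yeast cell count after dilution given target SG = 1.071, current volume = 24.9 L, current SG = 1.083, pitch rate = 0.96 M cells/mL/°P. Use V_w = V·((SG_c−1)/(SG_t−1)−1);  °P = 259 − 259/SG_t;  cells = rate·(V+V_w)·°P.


V_w = 24.9·((1.083−1)/(1.071−1)−1) = 4.2085
V_final = 24.9 + 4.2085 = 29.1085
°P = 259 − 259/1.071 = 17.1699
cells = 0.96·29.1085·17.1699

479.7986 billion cells


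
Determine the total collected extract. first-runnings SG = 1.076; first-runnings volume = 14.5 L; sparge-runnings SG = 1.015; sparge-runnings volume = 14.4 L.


total = Σ (SG_i − 1)·1000·V_i
first = (1.076 − 1)·1000·14.5 = 1102.0000
sparge = (1.015 − 1)·1000·14.4 = 216.0000
total = 1102.0000 + 216.0000

1318.0000 gravity·L


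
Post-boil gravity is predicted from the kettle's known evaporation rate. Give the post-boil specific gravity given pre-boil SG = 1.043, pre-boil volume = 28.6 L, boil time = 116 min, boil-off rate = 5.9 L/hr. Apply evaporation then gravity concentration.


V_post = V_pre − rate·(t/60);  SG_post = 1 + (SG_pre−1)·V_pre/V_post
V_post = 28.6 − 5.9·(116/60) = 17.1933
SG_post = 1 + (1.043 − 1)·28.6/17.1933

1.0715


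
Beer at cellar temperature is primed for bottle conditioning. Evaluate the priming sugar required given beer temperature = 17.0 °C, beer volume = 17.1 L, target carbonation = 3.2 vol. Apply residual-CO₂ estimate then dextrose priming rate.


residual = 14.695·(0.01821 + 0.09011·e^(−0.04·T));  sugar = (target − residual)·4.0·V
residual = 14.695·(0.01821 + 0.09011·e^(−0.04·17.0)) = 0.9384
sugar = (3.2 − 0.9384)·4.0·17.1

154.6906 g


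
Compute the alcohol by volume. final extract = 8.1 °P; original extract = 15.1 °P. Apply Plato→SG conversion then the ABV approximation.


SG = 259/(259 − P);  ABV = (OG − FG)·131.25
OG = 259/(259 − 15.1) = 1.0619
FG = 259/(259 − 8.1) = 1.0323
ABV = (1.0619 − 1.0323)·131.25

3.8885 % ABV


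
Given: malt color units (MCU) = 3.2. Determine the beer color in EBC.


SRM = 1.4922·MCU^0.6859;  EBC = SRM·1.97
SRM = 1.4922·3.2^0.6859 = 3.3137
EBC = 3.3137·1.97

6.5279 EBC


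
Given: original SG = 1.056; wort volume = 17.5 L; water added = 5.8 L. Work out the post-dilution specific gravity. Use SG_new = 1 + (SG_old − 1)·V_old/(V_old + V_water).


pts = (1.056 − 1)·1000·17.5/(17.5 + 5.8) = 42.0601
SG_new = 1 + 42.0601/1000

1.0421


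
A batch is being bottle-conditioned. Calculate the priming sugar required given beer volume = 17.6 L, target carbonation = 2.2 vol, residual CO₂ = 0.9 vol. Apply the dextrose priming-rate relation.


sugar = (target − residual)·4.0·V
sugar = (2.2 − 0.9)·4.0·17.6

91.5200 g


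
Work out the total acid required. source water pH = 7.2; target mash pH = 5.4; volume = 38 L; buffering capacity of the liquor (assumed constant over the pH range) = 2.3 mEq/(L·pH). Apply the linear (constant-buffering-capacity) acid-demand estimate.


acid = buffering capacity · (pH_source − pH_target) · V
acid = 2.3 · (7.2 − 5.4) · 38

157.3200 mEq


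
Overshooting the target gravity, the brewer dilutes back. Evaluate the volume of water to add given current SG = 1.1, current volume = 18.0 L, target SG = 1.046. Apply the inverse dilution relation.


V_water = V·((SG_curr − 1)/(SG_target − 1) − 1)
V_water = 18.0·((1.1 − 1)/(1.046 − 1) − 1)

21.1304 L


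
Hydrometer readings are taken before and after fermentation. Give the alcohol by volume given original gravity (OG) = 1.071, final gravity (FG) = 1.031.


ABV = (OG − FG) · 131.25
ABV = (1.071 − 1.031) · 131.25

5.2500 % ABV


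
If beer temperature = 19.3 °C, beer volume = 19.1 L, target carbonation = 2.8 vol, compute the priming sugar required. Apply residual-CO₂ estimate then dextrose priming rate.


residual = 14.695·(0.01821 + 0.09011·e^(−0.04·T));  sugar = (target − residual)·4.0·V
residual = 14.695·(0.01821 + 0.09011·e^(−0.04·19.3)) = 0.8795
sugar = (2.8 − 0.8795)·4.0·19.1

146.7279 g


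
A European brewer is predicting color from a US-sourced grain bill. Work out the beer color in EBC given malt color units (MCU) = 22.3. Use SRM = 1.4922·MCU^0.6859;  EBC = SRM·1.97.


SRM = 1.4922·22.3^0.6859 = 12.5496
EBC = 12.5496·1.97

24.7227 EBC


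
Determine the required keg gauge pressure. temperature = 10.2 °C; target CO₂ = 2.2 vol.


psi = vols/(0.01821 + 0.09011·e^(−0.04·T)) − 14.695
psi = 2.2/(0.01821 + 0.09011·e^(−0.04·10.2)) − 14.695

13.4627 psi


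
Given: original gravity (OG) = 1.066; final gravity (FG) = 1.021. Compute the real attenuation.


AA = (OG−FG)/(OG−1)·100;  RA = AA·0.8192
AA = (1.066 − 1.021)/(1.066 − 1)·100 = 68.1818
RA = 68.1818·0.8192

55.8545 %


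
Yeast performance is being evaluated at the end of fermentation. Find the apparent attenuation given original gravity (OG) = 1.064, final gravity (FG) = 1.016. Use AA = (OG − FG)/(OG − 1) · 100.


AA = (1.064 − 1.016)/(1.064 − 1) · 100

75.0000 %


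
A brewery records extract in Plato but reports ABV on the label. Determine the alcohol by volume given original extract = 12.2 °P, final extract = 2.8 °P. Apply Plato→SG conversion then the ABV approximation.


SG = 259/(259 − P);  ABV = (OG − FG)·131.25
OG = 259/(259 − 12.2) = 1.0494
FG = 259/(259 − 2.8) = 1.0109
ABV = (1.0494 − 1.0109)·131.25

5.0536 % ABV


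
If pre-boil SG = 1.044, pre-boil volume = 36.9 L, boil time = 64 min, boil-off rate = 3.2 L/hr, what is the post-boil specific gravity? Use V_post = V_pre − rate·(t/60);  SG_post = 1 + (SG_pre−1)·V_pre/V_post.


V_post = 36.9 − 3.2·(64/60) = 33.4867
SG_post = 1 + (1.044 − 1)·36.9/33.4867

1.0485


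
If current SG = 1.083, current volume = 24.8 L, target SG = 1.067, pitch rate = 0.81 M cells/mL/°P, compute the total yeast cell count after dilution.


V_w = V·((SG_c−1)/(SG_t−1)−1);  °P = 259 − 259/SG_t;  cells = rate·(V+V_w)·°P
V_w = 24.8·((1.083−1)/(1.067−1)−1) = 5.9224
V_final = 24.8 + 5.9224 = 30.7224
°P = 259 − 259/1.067 = 16.2634
cells = 0.81·30.7224·16.2634

404.7158 billion cells


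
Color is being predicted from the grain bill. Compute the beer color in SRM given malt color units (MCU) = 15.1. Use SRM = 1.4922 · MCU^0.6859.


SRM = 1.4922 · 15.1^0.6859

9.6048 SRM


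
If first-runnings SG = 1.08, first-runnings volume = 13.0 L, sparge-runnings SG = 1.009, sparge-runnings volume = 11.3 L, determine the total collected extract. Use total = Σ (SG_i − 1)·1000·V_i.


first = (1.08 − 1)·1000·13.0 = 1040.0000
sparge = (1.009 − 1)·1000·11.3 = 101.7000
total = 1040.0000 + 101.7000

1141.7000 gravity·L


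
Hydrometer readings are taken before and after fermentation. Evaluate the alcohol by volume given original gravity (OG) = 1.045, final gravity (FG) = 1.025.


ABV = (OG − FG) · 131.25
ABV = (1.045 − 1.025) · 131.25

2.6250 % ABV


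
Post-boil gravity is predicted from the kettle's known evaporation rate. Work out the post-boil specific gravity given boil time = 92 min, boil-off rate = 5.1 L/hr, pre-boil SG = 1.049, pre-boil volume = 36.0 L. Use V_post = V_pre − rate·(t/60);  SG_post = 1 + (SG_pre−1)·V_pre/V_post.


V_post = 36.0 − 5.1·(92/60) = 28.1800
SG_post = 1 + (1.049 − 1)·36.0/28.1800

1.0626


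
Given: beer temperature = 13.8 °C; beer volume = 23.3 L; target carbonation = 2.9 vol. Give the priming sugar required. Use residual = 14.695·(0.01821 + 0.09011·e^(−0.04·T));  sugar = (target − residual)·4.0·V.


residual = 14.695·(0.01821 + 0.09011·e^(−0.04·13.8)) = 1.0300
sugar = (2.9 − 1.0300)·4.0·23.3

174.2796 g


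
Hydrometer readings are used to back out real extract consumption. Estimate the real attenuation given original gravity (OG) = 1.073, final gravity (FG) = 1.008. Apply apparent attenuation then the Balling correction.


AA = (OG−FG)/(OG−1)·100;  RA = AA·0.8192
AA = (1.073 − 1.008)/(1.073 − 1)·100 = 89.0411
RA = 89.0411·0.8192

72.9425 %


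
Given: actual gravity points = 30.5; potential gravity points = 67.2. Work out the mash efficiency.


efficiency = actual / potential × 100
efficiency = 30.5 / 67.2 × 100

45.3869 %


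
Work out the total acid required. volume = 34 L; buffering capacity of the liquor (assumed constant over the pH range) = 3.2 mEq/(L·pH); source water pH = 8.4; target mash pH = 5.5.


acid = buffering capacity · (pH_source − pH_target) · V
acid = 3.2 · (8.4 − 5.5) · 34

315.5200 mEq


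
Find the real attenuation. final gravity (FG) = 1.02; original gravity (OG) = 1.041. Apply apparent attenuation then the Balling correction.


AA = (OG−FG)/(OG−1)·100;  RA = AA·0.8192
AA = (1.041 − 1.02)/(1.041 − 1)·100 = 51.2195
RA = 51.2195·0.8192

41.9590 %


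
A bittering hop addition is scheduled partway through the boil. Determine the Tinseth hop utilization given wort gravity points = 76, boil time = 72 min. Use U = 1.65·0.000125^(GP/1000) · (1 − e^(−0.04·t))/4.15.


bigness = 1.65·0.000125^(76/1000) = 0.8334
boil_factor = (1 − e^(−0.04·72))/4.15 = 0.2274
U = 0.8334 · 0.2274

0.1895


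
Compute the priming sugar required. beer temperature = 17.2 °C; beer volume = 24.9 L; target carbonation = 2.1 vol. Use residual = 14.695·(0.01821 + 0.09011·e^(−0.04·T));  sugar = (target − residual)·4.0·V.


residual = 14.695·(0.01821 + 0.09011·e^(−0.04·17.2)) = 0.9331
sugar = (2.1 − 0.9331)·4.0·24.9

116.2237 g


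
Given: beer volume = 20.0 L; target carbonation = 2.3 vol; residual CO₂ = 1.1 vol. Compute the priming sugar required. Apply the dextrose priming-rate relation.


sugar = (target − residual)·4.0·V
sugar = (2.3 − 1.1)·4.0·20.0

96.0000 g


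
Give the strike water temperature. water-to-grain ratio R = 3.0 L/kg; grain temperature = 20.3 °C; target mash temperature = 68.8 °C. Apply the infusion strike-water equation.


T_strike = (0.41/R)·(T_mash − T_grain) + T_mash
T_strike = (0.41/3.0)·(68.8 − 20.3) + 68.8

75.4283 °C


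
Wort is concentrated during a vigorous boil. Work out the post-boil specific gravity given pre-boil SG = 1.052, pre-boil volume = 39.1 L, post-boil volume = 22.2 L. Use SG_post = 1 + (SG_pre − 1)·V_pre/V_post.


pts_pre = (1.052 − 1)·1000 = 52.0000
pts_post = 52.0000·39.1/22.2 = 91.5856
SG_post = 1 + 91.5856/1000

1.0916


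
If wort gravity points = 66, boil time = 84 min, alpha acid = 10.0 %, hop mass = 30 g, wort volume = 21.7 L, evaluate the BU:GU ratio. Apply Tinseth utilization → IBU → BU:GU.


U = 1.65·0.000125^(GP/1000)·(1−e^(−0.04t))/4.15;  IBU = (α/100)·m·U·1000/V;  BU:GU = IBU/GP
U = 1.65·0.000125^(66/1000)·(1−e^(−0.04·84))/4.15 = 0.2121
IBU = (10.0/100)·30·0.2121·1000/21.7 = 29.3184
BU:GU = 29.3184/66

0.4442


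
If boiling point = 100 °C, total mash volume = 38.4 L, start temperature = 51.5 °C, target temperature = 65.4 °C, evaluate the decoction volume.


V_dec = V_total·(T_target − T_start)/(T_boil − T_start)
V_dec = 38.4·(65.4 − 51.5)/(100 − 51.5)

11.0054 L


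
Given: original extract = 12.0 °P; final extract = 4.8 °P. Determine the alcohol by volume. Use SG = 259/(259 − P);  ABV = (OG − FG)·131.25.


OG = 259/(259 − 12.0) = 1.0486
FG = 259/(259 − 4.8) = 1.0189
ABV = (1.0486 − 1.0189)·131.25

3.8982 % ABV


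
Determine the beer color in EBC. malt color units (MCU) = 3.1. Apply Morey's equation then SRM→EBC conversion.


SRM = 1.4922·MCU^0.6859;  EBC = SRM·1.97
SRM = 1.4922·3.1^0.6859 = 3.2423
EBC = 3.2423·1.97

6.3873 EBC


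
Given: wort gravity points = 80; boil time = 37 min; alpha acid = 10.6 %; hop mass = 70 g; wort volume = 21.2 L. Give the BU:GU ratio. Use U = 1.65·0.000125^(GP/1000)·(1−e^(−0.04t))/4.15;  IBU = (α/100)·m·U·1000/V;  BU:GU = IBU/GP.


U = 1.65·0.000125^(80/1000)·(1−e^(−0.04·37))/4.15 = 0.1496
IBU = (10.6/100)·70·0.1496·1000/21.2 = 52.3694
BU:GU = 52.3694/80

0.6546


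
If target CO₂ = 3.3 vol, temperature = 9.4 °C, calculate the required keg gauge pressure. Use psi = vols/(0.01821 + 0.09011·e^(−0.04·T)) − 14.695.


psi = 3.3/(0.01821 + 0.09011·e^(−0.04·9.4)) − 14.695

26.5139 psi


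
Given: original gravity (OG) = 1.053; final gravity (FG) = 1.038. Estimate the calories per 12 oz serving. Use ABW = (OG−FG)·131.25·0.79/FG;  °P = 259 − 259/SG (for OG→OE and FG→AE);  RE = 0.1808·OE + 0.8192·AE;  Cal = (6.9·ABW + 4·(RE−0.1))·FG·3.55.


ABW = (1.053 − 1.038)·131.25·0.79/1.038 = 1.4984
OE = 259 − 259/1.053 = 13.0361 °P
AE = 259 − 259/1.038 = 9.4817 °P
RE = 0.1808·13.0361 + 0.8192·9.4817 = 10.1243 °P
Cal = (6.9·1.4984 + 4·(10.1243−0.1))·1.038·3.55

185.8520 kcal


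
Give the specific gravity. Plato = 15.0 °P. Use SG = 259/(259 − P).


SG = 259/(259 − 15.0)

1.0615


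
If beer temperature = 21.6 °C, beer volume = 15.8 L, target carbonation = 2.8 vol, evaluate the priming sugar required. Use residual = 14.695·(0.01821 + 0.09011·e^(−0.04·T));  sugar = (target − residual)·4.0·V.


residual = 14.695·(0.01821 + 0.09011·e^(−0.04·21.6)) = 0.8257
sugar = (2.8 − 0.8257)·4.0·15.8

124.7760 g


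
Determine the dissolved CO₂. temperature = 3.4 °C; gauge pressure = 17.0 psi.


vols = (P + 14.695)·(0.01821 + 0.09011·e^(−0.04·T))
vols = (17.0 + 14.695)·(0.01821 + 0.09011·e^(−0.04·3.4))

3.0700 volumes


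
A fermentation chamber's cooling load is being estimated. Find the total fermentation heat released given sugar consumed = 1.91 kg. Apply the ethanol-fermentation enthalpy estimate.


Q = m_sugar · 590 kJ/kg
Q = 1.91 · 590

1126.9000 kJ


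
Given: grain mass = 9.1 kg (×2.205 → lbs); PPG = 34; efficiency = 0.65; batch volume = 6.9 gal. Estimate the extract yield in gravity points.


points = lbs × PPG × eff / vol
lbs = 9.1 × 2.205 = 20.0655
points = 20.0655 × 34 × 0.65 / 6.9

64.2678 points


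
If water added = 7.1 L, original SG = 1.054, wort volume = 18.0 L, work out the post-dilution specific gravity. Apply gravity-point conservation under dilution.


SG_new = 1 + (SG_old − 1)·V_old/(V_old + V_water)
pts = (1.054 − 1)·1000·18.0/(18.0 + 7.1) = 38.7251
SG_new = 1 + 38.7251/1000

1.0387


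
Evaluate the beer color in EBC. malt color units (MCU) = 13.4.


SRM = 1.4922·MCU^0.6859;  EBC = SRM·1.97
SRM = 1.4922·13.4^0.6859 = 8.8493
EBC = 8.8493·1.97

17.4331 EBC


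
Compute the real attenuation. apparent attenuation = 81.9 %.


RA = AA · 0.8192
RA = 81.9 · 0.8192

67.0925 %


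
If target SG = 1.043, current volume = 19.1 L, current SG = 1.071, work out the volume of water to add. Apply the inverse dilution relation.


V_water = V·((SG_curr − 1)/(SG_target − 1) − 1)
V_water = 19.1·((1.071 − 1)/(1.043 − 1) − 1)

12.4372 L


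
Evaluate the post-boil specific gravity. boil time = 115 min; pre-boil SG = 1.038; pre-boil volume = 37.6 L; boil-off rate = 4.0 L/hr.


V_post = V_pre − rate·(t/60);  SG_post = 1 + (SG_pre−1)·V_pre/V_post
V_post = 37.6 − 4.0·(115/60) = 29.9333
SG_post = 1 + (1.038 − 1)·37.6/29.9333

1.0477


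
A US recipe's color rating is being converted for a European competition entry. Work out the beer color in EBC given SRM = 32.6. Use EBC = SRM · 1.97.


EBC = 32.6 · 1.97

64.2220 EBC


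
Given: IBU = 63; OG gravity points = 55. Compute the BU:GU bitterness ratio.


BU:GU = IBU / OG_points
BU:GU = 63 / 55

1.1455


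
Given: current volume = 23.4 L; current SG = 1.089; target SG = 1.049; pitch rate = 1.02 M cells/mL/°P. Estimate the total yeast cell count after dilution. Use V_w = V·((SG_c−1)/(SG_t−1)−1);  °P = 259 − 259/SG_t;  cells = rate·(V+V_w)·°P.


V_w = 23.4·((1.089−1)/(1.049−1)−1) = 19.1020
V_final = 23.4 + 19.1020 = 42.5020
°P = 259 − 259/1.049 = 12.0982
cells = 1.02·42.5020·12.0982

524.4817 billion cells


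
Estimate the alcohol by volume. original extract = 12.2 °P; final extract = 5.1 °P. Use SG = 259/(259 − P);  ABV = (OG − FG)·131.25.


OG = 259/(259 − 12.2) = 1.0494
FG = 259/(259 − 5.1) = 1.0201
ABV = (1.0494 − 1.0201)·131.25

3.8517 % ABV


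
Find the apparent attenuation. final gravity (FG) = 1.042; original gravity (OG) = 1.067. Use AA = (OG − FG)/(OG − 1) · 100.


AA = (1.067 − 1.042)/(1.067 − 1) · 100

37.3134 %


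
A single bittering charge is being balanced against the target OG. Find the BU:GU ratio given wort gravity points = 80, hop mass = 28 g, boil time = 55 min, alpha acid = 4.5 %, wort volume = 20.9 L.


U = 1.65·0.000125^(GP/1000)·(1−e^(−0.04t))/4.15;  IBU = (α/100)·m·U·1000/V;  BU:GU = IBU/GP
U = 1.65·0.000125^(80/1000)·(1−e^(−0.04·55))/4.15 = 0.1723
IBU = (4.5/100)·28·0.1723·1000/20.9 = 10.3851
BU:GU = 10.3851/80

0.1298


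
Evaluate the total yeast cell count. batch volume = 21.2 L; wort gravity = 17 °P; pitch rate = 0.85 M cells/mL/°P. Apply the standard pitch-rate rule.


cells (billions) = rate · V_L · °P
cells = 0.85 · 21.2 · 17

306.3400 billion cells


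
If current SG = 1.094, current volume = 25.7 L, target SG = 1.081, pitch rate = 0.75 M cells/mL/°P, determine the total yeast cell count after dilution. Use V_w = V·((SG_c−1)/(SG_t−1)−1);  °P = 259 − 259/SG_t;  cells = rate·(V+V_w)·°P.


V_w = 25.7·((1.094−1)/(1.081−1)−1) = 4.1247
V_final = 25.7 + 4.1247 = 29.8247
°P = 259 − 259/1.081 = 19.4070
cells = 0.75·29.8247·19.4070

434.1065 billion cells


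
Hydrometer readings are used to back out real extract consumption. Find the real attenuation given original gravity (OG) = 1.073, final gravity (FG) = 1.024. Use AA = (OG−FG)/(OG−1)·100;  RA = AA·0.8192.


AA = (1.073 − 1.024)/(1.073 − 1)·100 = 67.1233
RA = 67.1233·0.8192

54.9874 %


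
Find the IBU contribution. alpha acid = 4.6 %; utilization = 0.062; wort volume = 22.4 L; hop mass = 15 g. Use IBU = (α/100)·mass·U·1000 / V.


IBU = (4.6/100)·15·0.062·1000 / 22.4

1.9098 IBU


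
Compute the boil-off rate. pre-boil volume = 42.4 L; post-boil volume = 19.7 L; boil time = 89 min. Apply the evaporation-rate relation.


rate = (V_pre − V_post) / (t_min/60)
rate = (42.4 − 19.7) / (89/60)

15.3034 L/hr


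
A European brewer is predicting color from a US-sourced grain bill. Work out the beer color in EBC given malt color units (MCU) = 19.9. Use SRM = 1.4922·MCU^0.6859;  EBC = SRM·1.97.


SRM = 1.4922·19.9^0.6859 = 11.6067
EBC = 11.6067·1.97

22.8653 EBC


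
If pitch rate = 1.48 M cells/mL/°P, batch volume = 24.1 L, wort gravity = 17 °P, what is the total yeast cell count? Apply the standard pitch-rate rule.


cells (billions) = rate · V_L · °P
cells = 1.48 · 24.1 · 17

606.3560 billion cells


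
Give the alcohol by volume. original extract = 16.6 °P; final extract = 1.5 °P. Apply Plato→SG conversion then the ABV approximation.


SG = 259/(259 − P);  ABV = (OG − FG)·131.25
OG = 259/(259 − 16.6) = 1.0685
FG = 259/(259 − 1.5) = 1.0058
ABV = (1.0685 − 1.0058)·131.25

8.2237 % ABV


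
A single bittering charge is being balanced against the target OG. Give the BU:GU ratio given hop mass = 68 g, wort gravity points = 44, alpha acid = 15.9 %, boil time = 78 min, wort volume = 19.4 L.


U = 1.65·0.000125^(GP/1000)·(1−e^(−0.04t))/4.15;  IBU = (α/100)·m·U·1000/V;  BU:GU = IBU/GP
U = 1.65·0.000125^(44/1000)·(1−e^(−0.04·78))/4.15 = 0.2559
IBU = (15.9/100)·68·0.2559·1000/19.4 = 142.6234
BU:GU = 142.6234/44

3.2414


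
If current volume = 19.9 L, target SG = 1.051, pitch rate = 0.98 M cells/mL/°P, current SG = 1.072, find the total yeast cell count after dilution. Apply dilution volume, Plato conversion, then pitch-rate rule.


V_w = V·((SG_c−1)/(SG_t−1)−1);  °P = 259 − 259/SG_t;  cells = rate·(V+V_w)·°P
V_w = 19.9·((1.072−1)/(1.051−1)−1) = 8.1941
V_final = 19.9 + 8.1941 = 28.0941
°P = 259 − 259/1.051 = 12.5680
cells = 0.98·28.0941·12.5680

346.0260 billion cells


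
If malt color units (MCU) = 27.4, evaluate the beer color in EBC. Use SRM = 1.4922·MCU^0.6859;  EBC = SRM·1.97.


SRM = 1.4922·27.4^0.6859 = 14.4537
EBC = 14.4537·1.97

28.4739 EBC


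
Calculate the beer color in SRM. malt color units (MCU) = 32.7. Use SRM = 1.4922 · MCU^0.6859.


SRM = 1.4922 · 32.7^0.6859

16.3176 SRM


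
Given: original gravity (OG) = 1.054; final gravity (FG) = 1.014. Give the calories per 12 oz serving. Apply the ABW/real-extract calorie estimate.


ABW = (OG−FG)·131.25·0.79/FG;  °P = 259 − 259/SG (for OG→OE and FG→AE);  RE = 0.1808·OE + 0.8192·AE;  Cal = (6.9·ABW + 4·(RE−0.1))·FG·3.55
ABW = (1.054 − 1.014)·131.25·0.79/1.014 = 4.0902
OE = 259 − 259/1.054 = 13.2694 °P
AE = 259 − 259/1.014 = 3.5759 °P
RE = 0.1808·13.2694 + 0.8192·3.5759 = 5.3285 °P
Cal = (6.9·4.0902 + 4·(5.3285−0.1))·1.014·3.55

176.8775 kcal


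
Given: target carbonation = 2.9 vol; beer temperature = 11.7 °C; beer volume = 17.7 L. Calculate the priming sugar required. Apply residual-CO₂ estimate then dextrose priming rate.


residual = 14.695·(0.01821 + 0.09011·e^(−0.04·T));  sugar = (target − residual)·4.0·V
residual = 14.695·(0.01821 + 0.09011·e^(−0.04·11.7)) = 1.0969
sugar = (2.9 − 1.0969)·4.0·17.7

127.6623 g


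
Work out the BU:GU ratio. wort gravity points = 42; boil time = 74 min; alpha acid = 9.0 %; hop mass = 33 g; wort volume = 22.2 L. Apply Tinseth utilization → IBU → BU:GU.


U = 1.65·0.000125^(GP/1000)·(1−e^(−0.04t))/4.15;  IBU = (α/100)·m·U·1000/V;  BU:GU = IBU/GP
U = 1.65·0.000125^(42/1000)·(1−e^(−0.04·74))/4.15 = 0.2585
IBU = (9.0/100)·33·0.2585·1000/22.2 = 34.5781
BU:GU = 34.5781/42

0.8233


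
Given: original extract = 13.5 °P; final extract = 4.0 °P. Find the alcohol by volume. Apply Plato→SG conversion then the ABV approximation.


SG = 259/(259 − P);  ABV = (OG − FG)·131.25
OG = 259/(259 − 13.5) = 1.0550
FG = 259/(259 − 4.0) = 1.0157
ABV = (1.0550 − 1.0157)·131.25

5.1586 % ABV


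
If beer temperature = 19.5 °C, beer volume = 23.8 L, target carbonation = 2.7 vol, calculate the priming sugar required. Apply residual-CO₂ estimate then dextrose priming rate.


residual = 14.695·(0.01821 + 0.09011·e^(−0.04·T));  sugar = (target − residual)·4.0·V
residual = 14.695·(0.01821 + 0.09011·e^(−0.04·19.5)) = 0.8746
sugar = (2.7 − 0.8746)·4.0·23.8

173.7779 g


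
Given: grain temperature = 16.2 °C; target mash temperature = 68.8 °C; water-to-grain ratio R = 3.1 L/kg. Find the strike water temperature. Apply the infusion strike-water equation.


T_strike = (0.41/R)·(T_mash − T_grain) + T_mash
T_strike = (0.41/3.1)·(68.8 − 16.2) + 68.8

75.7568 °C


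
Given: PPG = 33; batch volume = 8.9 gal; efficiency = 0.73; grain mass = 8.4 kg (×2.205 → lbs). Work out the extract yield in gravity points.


points = lbs × PPG × eff / vol
lbs = 8.4 × 2.205 = 18.5220
points = 18.5220 × 33 × 0.73 / 8.9

50.1343 points
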